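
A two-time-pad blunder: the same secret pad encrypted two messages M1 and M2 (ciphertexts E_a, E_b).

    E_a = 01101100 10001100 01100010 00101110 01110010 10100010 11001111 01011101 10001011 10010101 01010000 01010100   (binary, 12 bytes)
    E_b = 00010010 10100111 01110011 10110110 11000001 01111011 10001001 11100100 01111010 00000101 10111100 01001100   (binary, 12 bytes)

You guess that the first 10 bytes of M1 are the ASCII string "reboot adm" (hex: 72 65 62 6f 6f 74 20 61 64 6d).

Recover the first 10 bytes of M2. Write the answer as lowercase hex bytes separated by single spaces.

First, E_a ⊕ E_b = (M1 ⊕ K) ⊕ (M2 ⊕ K) = M1 ⊕ M2, so the key drops out. Then M2 = (M1 ⊕ M2) ⊕ M1 over the first 10 bytes.
byte 0: (6c XOR 12) XOR 72 = 7e XOR 72 = 0c
byte 1: (8c XOR a7) XOR 65 = 2b XOR 65 = 4e
byte 2: (62 XOR 73) XOR 62 = 11 XOR 62 = 73
byte 3: (2e XOR b6) XOR 6f = 98 XOR 6f = f7
byte 4: (72 XOR c1) XOR 6f = b3 XOR 6f = dc
byte 5: (a2 XOR 7b) XOR 74 = d9 XOR 74 = ad
byte 6: (cf XOR 89) XOR 20 = 46 XOR 20 = 66
byte 7: (5d XOR e4) XOR 61 = b9 XOR 61 = d8
byte 8: (8b XOR 7a) XOR 64 = f1 XOR 64 = 95
byte 9: (95 XOR 05) XOR 6d = 90 XOR 6d = fd

0c 4e 73 f7 dc ad 66 d8 95 fd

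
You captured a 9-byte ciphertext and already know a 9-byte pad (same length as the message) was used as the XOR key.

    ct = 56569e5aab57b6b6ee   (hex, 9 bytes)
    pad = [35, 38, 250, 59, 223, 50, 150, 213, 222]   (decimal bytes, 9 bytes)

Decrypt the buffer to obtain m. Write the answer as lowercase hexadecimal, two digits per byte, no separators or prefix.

757064617465206330

byte 0: 56 ⊕ 23 = 75
byte 1: 56 ⊕ 26 = 70
byte 2: 9e ⊕ fa = 64
byte 3: 5a ⊕ 3b = 61
byte 4: ab ⊕ df = 74
byte 5: 57 ⊕ 32 = 65
byte 6: b6 ⊕ 96 = 20
byte 7: b6 ⊕ d5 = 63
byte 8: ee ⊕ de = 30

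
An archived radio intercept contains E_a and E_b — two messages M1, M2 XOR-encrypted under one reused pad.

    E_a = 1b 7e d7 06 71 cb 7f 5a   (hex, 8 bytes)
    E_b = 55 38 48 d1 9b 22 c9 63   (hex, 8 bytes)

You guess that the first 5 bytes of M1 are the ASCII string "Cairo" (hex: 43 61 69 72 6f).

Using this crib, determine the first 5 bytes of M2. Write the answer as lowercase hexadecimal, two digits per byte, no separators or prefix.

First, E_a ⊕ E_b = (M1 ⊕ K) ⊕ (M2 ⊕ K) = M1 ⊕ M2, so the key drops out. Then M2 = (M1 ⊕ M2) ⊕ M1 over the first 5 bytes.
byte 0: (1b xor 55) xor 43 = 4e xor 43 = 0d
byte 1: (7e xor 38) xor 61 = 46 xor 61 = 27
byte 2: (d7 xor 48) xor 69 = 9f xor 69 = f6
byte 3: (06 xor d1) xor 72 = d7 xor 72 = a5
byte 4: (71 xor 9b) xor 6f = ea xor 6f = 85

0d27f6a585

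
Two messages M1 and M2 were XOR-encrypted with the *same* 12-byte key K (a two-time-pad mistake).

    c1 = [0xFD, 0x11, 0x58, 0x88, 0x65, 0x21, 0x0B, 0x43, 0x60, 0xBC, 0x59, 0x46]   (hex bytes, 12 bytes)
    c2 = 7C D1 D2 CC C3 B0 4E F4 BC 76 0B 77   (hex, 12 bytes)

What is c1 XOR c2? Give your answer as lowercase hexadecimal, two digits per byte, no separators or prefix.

81c08a44a69145b7dcca5231

c1 ⊕ c2 = (M1 ⊕ K) ⊕ (M2 ⊕ K) = M1 ⊕ M2 — the shared key cancels under XOR.
11111101 ⊕ 01111100 = 10000001
00010001 ⊕ 11010001 = 11000000
01011000 ⊕ 11010010 = 10001010
10001000 ⊕ 11001100 = 01000100
01100101 ⊕ 11000011 = 10100110
00100001 ⊕ 10110000 = 10010001
00001011 ⊕ 01001110 = 01000101
01000011 ⊕ 11110100 = 10110111
01100000 ⊕ 10111100 = 11011100
10111100 ⊕ 01110110 = 11001010
01011001 ⊕ 00001011 = 01010010
01000110 ⊕ 01110111 = 00110001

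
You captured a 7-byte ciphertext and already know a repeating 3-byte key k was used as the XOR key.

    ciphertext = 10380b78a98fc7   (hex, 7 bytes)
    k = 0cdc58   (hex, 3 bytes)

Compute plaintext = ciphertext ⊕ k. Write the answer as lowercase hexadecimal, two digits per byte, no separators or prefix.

1ce4537475d7cb

The 3-byte key repeats, so the effective keystream is 0c dc 58 0c dc 58 0c.
byte 0: 10 ^ 0c = 1c
byte 1: 38 ^ dc = e4
byte 2: 0b ^ 58 = 53
byte 3: 78 ^ 0c = 74
byte 4: a9 ^ dc = 75
byte 5: 8f ^ 58 = d7
byte 6: c7 ^ 0c = cb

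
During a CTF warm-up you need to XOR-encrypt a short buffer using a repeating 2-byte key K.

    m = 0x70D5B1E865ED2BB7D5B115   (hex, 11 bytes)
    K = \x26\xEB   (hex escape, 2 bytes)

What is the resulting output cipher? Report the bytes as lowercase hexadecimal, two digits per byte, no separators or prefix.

The 2-byte key repeats, so the effective keystream is 26 eb 26 eb 26 eb 26 eb 26 eb 26.
byte 0: 70 XOR 26 = 56
byte 1: d5 XOR eb = 3e
byte 2: b1 XOR 26 = 97
byte 3: e8 XOR eb = 03
byte 4: 65 XOR 26 = 43
byte 5: ed XOR eb = 06
byte 6: 2b XOR 26 = 0d
byte 7: b7 XOR eb = 5c
byte 8: d5 XOR 26 = f3
byte 9: b1 XOR eb = 5a
byte 10: 15 XOR 26 = 33

563e970343060d5cf35a33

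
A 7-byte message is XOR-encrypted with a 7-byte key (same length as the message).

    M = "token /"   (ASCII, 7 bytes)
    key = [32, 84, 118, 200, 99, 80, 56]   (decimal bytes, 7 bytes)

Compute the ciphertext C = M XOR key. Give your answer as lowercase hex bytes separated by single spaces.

54 3b 1d ad 0d 70 17

01110100 ⊕ 00100000 = 01010100
01101111 ⊕ 01010100 = 00111011
01101011 ⊕ 01110110 = 00011101
01100101 ⊕ 11001000 = 10101101
01101110 ⊕ 01100011 = 00001101
00100000 ⊕ 01010000 = 01110000
00101111 ⊕ 00111000 = 00010111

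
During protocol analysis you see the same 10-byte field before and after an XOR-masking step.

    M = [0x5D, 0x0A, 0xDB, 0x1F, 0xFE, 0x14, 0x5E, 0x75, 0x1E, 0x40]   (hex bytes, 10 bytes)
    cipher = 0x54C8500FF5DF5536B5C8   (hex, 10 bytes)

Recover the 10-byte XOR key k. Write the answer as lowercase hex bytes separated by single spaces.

09 c2 8b 10 0b cb 0b 43 ab 88

Since cipher = M ⊕ k, XORing both sides with M gives k = M ⊕ cipher.
byte 0: 5d xor 54 = 09
byte 1: 0a xor c8 = c2
byte 2: db xor 50 = 8b
byte 3: 1f xor 0f = 10
byte 4: fe xor f5 = 0b
byte 5: 14 xor df = cb
byte 6: 5e xor 55 = 0b
byte 7: 75 xor 36 = 43
byte 8: 1e xor b5 = ab
byte 9: 40 xor c8 = 88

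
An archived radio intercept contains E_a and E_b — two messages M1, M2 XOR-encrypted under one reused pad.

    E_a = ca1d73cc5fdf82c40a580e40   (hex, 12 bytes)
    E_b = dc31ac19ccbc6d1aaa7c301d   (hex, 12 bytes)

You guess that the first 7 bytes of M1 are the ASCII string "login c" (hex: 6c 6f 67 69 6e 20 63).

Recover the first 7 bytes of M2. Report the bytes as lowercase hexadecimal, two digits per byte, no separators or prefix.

7a43b8bcfd438c

First, E_a ⊕ E_b = (M1 ⊕ K) ⊕ (M2 ⊕ K) = M1 ⊕ M2, so the key drops out. Then M2 = (M1 ⊕ M2) ⊕ M1 over the first 7 bytes.
byte 0: (ca XOR dc) XOR 6c = 16 XOR 6c = 7a
byte 1: (1d XOR 31) XOR 6f = 2c XOR 6f = 43
byte 2: (73 XOR ac) XOR 67 = df XOR 67 = b8
byte 3: (cc XOR 19) XOR 69 = d5 XOR 69 = bc
byte 4: (5f XOR cc) XOR 6e = 93 XOR 6e = fd
byte 5: (df XOR bc) XOR 20 = 63 XOR 20 = 43
byte 6: (82 XOR 6d) XOR 63 = ef XOR 63 = 8c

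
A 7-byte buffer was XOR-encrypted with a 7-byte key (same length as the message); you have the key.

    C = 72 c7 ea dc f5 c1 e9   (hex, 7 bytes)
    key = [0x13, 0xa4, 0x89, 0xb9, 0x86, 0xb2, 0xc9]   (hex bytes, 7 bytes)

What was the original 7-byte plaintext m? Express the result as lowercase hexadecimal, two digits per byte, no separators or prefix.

61636365737320

XOR is its own inverse, so applying the key byte-wise gives the result directly.
01110010 ^ 00010011 = 01100001
11000111 ^ 10100100 = 01100011
11101010 ^ 10001001 = 01100011
11011100 ^ 10111001 = 01100101
11110101 ^ 10000110 = 01110011
11000001 ^ 10110010 = 01110011
11101001 ^ 11001001 = 00100000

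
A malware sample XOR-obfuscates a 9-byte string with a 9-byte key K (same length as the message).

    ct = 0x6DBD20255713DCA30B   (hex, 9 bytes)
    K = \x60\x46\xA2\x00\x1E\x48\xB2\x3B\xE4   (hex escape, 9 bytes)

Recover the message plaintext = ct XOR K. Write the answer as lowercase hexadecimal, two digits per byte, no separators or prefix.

0dfb8225495b6e98ef

6d XOR 60 = 0d
bd XOR 46 = fb
20 XOR a2 = 82
25 XOR 00 = 25
57 XOR 1e = 49
13 XOR 48 = 5b
dc XOR b2 = 6e
a3 XOR 3b = 98
0b XOR e4 = ef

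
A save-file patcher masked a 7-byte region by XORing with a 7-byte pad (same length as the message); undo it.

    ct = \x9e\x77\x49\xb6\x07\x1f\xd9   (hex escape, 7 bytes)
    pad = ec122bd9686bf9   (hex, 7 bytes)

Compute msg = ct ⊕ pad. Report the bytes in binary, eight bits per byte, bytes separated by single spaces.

9e ^ ec = 72
77 ^ 12 = 65
49 ^ 2b = 62
b6 ^ d9 = 6f
07 ^ 68 = 6f
1f ^ 6b = 74
d9 ^ f9 = 20

01110010 01100101 01100010 01101111 01101111 01110100 00100000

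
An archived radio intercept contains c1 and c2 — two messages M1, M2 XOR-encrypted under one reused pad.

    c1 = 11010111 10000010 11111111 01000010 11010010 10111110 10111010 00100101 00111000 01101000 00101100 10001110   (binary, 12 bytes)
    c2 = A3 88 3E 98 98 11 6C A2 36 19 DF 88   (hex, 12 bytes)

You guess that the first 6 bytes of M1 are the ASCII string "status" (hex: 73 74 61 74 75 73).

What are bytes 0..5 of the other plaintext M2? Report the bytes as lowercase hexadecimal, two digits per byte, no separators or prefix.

First, c1 ⊕ c2 = (M1 ⊕ K) ⊕ (M2 ⊕ K) = M1 ⊕ M2, so the key drops out. Then M2 = (M1 ⊕ M2) ⊕ M1 over the first 6 bytes.
byte 0: (d7 ⊕ a3) ⊕ 73 = 74 ⊕ 73 = 07
byte 1: (82 ⊕ 88) ⊕ 74 = 0a ⊕ 74 = 7e
byte 2: (ff ⊕ 3e) ⊕ 61 = c1 ⊕ 61 = a0
byte 3: (42 ⊕ 98) ⊕ 74 = da ⊕ 74 = ae
byte 4: (d2 ⊕ 98) ⊕ 75 = 4a ⊕ 75 = 3f
byte 5: (be ⊕ 11) ⊕ 73 = af ⊕ 73 = dc

077ea0ae3fdc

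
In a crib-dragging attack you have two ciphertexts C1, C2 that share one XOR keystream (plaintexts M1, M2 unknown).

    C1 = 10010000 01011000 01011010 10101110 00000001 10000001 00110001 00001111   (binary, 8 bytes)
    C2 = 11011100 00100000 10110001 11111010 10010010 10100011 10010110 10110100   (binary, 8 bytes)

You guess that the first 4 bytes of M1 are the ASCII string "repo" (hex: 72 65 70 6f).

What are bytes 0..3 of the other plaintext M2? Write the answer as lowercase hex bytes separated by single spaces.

3e 1d 9b 3b

First, C1 ⊕ C2 = (M1 ⊕ K) ⊕ (M2 ⊕ K) = M1 ⊕ M2, so the key drops out. Then M2 = (M1 ⊕ M2) ⊕ M1 over the first 4 bytes.
byte 0: (90 XOR dc) XOR 72 = 4c XOR 72 = 3e
byte 1: (58 XOR 20) XOR 65 = 78 XOR 65 = 1d
byte 2: (5a XOR b1) XOR 70 = eb XOR 70 = 9b
byte 3: (ae XOR fa) XOR 6f = 54 XOR 6f = 3b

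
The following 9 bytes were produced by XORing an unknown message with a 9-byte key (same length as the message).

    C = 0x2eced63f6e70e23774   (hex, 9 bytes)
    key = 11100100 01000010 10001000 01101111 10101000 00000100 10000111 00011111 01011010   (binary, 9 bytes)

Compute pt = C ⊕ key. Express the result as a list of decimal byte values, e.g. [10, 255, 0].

[202, 140, 94, 80, 198, 116, 101, 40, 46]

XOR is its own inverse, so applying the key byte-wise gives the result directly.
2e XOR e4 = ca
ce XOR 42 = 8c
d6 XOR 88 = 5e
3f XOR 6f = 50
6e XOR a8 = c6
70 XOR 04 = 74
e2 XOR 87 = 65
37 XOR 1f = 28
74 XOR 5a = 2e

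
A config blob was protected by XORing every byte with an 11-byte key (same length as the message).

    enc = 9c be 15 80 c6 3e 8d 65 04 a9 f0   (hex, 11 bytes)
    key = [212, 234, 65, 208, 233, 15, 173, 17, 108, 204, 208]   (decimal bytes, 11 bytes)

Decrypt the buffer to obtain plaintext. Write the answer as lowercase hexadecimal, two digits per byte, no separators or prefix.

485454502f312074686520

byte 0: 9c XOR d4 = 48
byte 1: be XOR ea = 54
byte 2: 15 XOR 41 = 54
byte 3: 80 XOR d0 = 50
byte 4: c6 XOR e9 = 2f
byte 5: 3e XOR 0f = 31
byte 6: 8d XOR ad = 20
byte 7: 65 XOR 11 = 74
byte 8: 04 XOR 6c = 68
byte 9: a9 XOR cc = 65
byte 10: f0 XOR d0 = 20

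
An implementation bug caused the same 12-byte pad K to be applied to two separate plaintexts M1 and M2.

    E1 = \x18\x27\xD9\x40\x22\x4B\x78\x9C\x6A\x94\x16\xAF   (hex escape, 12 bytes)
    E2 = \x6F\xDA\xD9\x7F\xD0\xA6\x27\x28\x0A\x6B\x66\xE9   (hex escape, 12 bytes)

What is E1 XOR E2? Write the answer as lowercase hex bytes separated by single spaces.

E1 ⊕ E2 = (M1 ⊕ K) ⊕ (M2 ⊕ K) = M1 ⊕ M2 — the shared key cancels under XOR.
byte 0: 18 XOR 6f = 77
byte 1: 27 XOR da = fd
byte 2: d9 XOR d9 = 00
byte 3: 40 XOR 7f = 3f
byte 4: 22 XOR d0 = f2
byte 5: 4b XOR a6 = ed
byte 6: 78 XOR 27 = 5f
byte 7: 9c XOR 28 = b4
byte 8: 6a XOR 0a = 60
byte 9: 94 XOR 6b = ff
byte 10: 16 XOR 66 = 70
byte 11: af XOR e9 = 46

77 fd 00 3f f2 ed 5f b4 60 ff 70 46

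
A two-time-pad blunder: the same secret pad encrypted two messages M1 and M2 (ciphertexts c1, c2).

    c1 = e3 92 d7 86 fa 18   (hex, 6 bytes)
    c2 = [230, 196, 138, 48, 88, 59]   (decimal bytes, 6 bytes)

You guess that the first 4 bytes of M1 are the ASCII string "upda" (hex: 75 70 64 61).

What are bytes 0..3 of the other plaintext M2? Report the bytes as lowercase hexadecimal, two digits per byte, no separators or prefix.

702639d7

First, c1 ⊕ c2 = (M1 ⊕ K) ⊕ (M2 ⊕ K) = M1 ⊕ M2, so the key drops out. Then M2 = (M1 ⊕ M2) ⊕ M1 over the first 4 bytes.
byte 0: (e3 ⊕ e6) ⊕ 75 = 05 ⊕ 75 = 70
byte 1: (92 ⊕ c4) ⊕ 70 = 56 ⊕ 70 = 26
byte 2: (d7 ⊕ 8a) ⊕ 64 = 5d ⊕ 64 = 39
byte 3: (86 ⊕ 30) ⊕ 61 = b6 ⊕ 61 = d7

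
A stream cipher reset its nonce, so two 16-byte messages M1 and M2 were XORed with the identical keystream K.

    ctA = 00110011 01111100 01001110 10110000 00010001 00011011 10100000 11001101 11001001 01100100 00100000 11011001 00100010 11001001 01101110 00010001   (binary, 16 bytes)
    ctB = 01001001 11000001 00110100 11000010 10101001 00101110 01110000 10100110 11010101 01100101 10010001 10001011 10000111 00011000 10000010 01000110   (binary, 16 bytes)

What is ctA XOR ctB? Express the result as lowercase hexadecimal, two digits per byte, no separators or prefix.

ctA ⊕ ctB = (M1 ⊕ K) ⊕ (M2 ⊕ K) = M1 ⊕ M2 — the shared key cancels under XOR.
byte 0: 33 ⊕ 49 = 7a
byte 1: 7c ⊕ c1 = bd
byte 2: 4e ⊕ 34 = 7a
byte 3: b0 ⊕ c2 = 72
byte 4: 11 ⊕ a9 = b8
byte 5: 1b ⊕ 2e = 35
byte 6: a0 ⊕ 70 = d0
byte 7: cd ⊕ a6 = 6b
byte 8: c9 ⊕ d5 = 1c
byte 9: 64 ⊕ 65 = 01
byte 10: 20 ⊕ 91 = b1
byte 11: d9 ⊕ 8b = 52
byte 12: 22 ⊕ 87 = a5
byte 13: c9 ⊕ 18 = d1
byte 14: 6e ⊕ 82 = ec
byte 15: 11 ⊕ 46 = 57

7abd7a72b835d06b1c01b152a5d1ec57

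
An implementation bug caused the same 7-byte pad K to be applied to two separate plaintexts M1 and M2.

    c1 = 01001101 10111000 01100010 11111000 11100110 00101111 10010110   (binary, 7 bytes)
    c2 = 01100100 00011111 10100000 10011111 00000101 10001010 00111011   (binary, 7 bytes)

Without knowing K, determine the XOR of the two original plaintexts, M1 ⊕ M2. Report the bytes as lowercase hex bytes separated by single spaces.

c1 ⊕ c2 = (M1 ⊕ K) ⊕ (M2 ⊕ K) = M1 ⊕ M2 — the shared key cancels under XOR.
01001101 XOR 01100100 = 00101001
10111000 XOR 00011111 = 10100111
01100010 XOR 10100000 = 11000010
11111000 XOR 10011111 = 01100111
11100110 XOR 00000101 = 11100011
00101111 XOR 10001010 = 10100101
10010110 XOR 00111011 = 10101101

29 a7 c2 67 e3 a5 ad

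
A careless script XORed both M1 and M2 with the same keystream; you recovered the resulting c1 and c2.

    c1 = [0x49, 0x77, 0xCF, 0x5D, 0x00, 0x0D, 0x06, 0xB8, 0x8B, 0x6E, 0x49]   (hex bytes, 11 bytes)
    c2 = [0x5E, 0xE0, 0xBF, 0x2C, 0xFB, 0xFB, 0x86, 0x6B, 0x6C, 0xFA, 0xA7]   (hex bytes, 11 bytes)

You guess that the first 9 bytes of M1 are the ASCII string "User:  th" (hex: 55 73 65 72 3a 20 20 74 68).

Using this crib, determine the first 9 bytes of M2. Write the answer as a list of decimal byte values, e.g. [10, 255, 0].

[66, 228, 21, 3, 193, 214, 160, 167, 143]

First, c1 ⊕ c2 = (M1 ⊕ K) ⊕ (M2 ⊕ K) = M1 ⊕ M2, so the key drops out. Then M2 = (M1 ⊕ M2) ⊕ M1 over the first 9 bytes.
byte 0: (49 ^ 5e) ^ 55 = 17 ^ 55 = 42
byte 1: (77 ^ e0) ^ 73 = 97 ^ 73 = e4
byte 2: (cf ^ bf) ^ 65 = 70 ^ 65 = 15
byte 3: (5d ^ 2c) ^ 72 = 71 ^ 72 = 03
byte 4: (00 ^ fb) ^ 3a = fb ^ 3a = c1
byte 5: (0d ^ fb) ^ 20 = f6 ^ 20 = d6
byte 6: (06 ^ 86) ^ 20 = 80 ^ 20 = a0
byte 7: (b8 ^ 6b) ^ 74 = d3 ^ 74 = a7
byte 8: (8b ^ 6c) ^ 68 = e7 ^ 68 = 8f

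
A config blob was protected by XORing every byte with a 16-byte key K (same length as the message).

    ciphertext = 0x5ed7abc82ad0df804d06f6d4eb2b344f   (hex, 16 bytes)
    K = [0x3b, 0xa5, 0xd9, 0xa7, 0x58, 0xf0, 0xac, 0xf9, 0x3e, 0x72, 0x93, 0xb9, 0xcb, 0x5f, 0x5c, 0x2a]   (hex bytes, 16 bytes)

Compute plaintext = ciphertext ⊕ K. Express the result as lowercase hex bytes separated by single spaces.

65 72 72 6f 72 20 73 79 73 74 65 6d 20 74 68 65

5e ^ 3b = 65
d7 ^ a5 = 72
ab ^ d9 = 72
c8 ^ a7 = 6f
2a ^ 58 = 72
d0 ^ f0 = 20
df ^ ac = 73
80 ^ f9 = 79
4d ^ 3e = 73
06 ^ 72 = 74
f6 ^ 93 = 65
d4 ^ b9 = 6d
eb ^ cb = 20
2b ^ 5f = 74
34 ^ 5c = 68
4f ^ 2a = 65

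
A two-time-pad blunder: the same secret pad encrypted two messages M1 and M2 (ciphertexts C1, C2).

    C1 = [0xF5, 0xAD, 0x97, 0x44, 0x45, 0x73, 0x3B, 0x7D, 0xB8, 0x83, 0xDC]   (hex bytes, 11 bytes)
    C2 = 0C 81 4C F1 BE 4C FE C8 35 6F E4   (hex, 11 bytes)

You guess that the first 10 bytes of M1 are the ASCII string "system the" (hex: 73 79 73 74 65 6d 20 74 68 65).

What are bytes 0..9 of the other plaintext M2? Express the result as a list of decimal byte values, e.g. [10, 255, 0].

First, C1 ⊕ C2 = (M1 ⊕ K) ⊕ (M2 ⊕ K) = M1 ⊕ M2, so the key drops out. Then M2 = (M1 ⊕ M2) ⊕ M1 over the first 10 bytes.
byte 0: (f5 XOR 0c) XOR 73 = f9 XOR 73 = 8a
byte 1: (ad XOR 81) XOR 79 = 2c XOR 79 = 55
byte 2: (97 XOR 4c) XOR 73 = db XOR 73 = a8
byte 3: (44 XOR f1) XOR 74 = b5 XOR 74 = c1
byte 4: (45 XOR be) XOR 65 = fb XOR 65 = 9e
byte 5: (73 XOR 4c) XOR 6d = 3f XOR 6d = 52
byte 6: (3b XOR fe) XOR 20 = c5 XOR 20 = e5
byte 7: (7d XOR c8) XOR 74 = b5 XOR 74 = c1
byte 8: (b8 XOR 35) XOR 68 = 8d XOR 68 = e5
byte 9: (83 XOR 6f) XOR 65 = ec XOR 65 = 89

[138, 85, 168, 193, 158, 82, 229, 193, 229, 137]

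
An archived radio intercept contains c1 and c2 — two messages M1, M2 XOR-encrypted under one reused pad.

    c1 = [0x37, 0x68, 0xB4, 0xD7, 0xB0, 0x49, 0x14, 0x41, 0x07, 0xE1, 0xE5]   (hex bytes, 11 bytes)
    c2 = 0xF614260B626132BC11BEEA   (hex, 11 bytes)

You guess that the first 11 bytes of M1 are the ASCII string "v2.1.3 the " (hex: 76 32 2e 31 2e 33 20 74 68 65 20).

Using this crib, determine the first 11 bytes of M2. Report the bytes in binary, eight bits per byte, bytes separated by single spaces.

10110111 01001110 10111100 11101101 11111100 00011011 00000110 10001001 01111110 00111010 00101111

First, c1 ⊕ c2 = (M1 ⊕ K) ⊕ (M2 ⊕ K) = M1 ⊕ M2, so the key drops out. Then M2 = (M1 ⊕ M2) ⊕ M1 over the first 11 bytes.
byte 0: (37 ⊕ f6) ⊕ 76 = c1 ⊕ 76 = b7
byte 1: (68 ⊕ 14) ⊕ 32 = 7c ⊕ 32 = 4e
byte 2: (b4 ⊕ 26) ⊕ 2e = 92 ⊕ 2e = bc
byte 3: (d7 ⊕ 0b) ⊕ 31 = dc ⊕ 31 = ed
byte 4: (b0 ⊕ 62) ⊕ 2e = d2 ⊕ 2e = fc
byte 5: (49 ⊕ 61) ⊕ 33 = 28 ⊕ 33 = 1b
byte 6: (14 ⊕ 32) ⊕ 20 = 26 ⊕ 20 = 06
byte 7: (41 ⊕ bc) ⊕ 74 = fd ⊕ 74 = 89
byte 8: (07 ⊕ 11) ⊕ 68 = 16 ⊕ 68 = 7e
byte 9: (e1 ⊕ be) ⊕ 65 = 5f ⊕ 65 = 3a
byte 10: (e5 ⊕ ea) ⊕ 20 = 0f ⊕ 20 = 2f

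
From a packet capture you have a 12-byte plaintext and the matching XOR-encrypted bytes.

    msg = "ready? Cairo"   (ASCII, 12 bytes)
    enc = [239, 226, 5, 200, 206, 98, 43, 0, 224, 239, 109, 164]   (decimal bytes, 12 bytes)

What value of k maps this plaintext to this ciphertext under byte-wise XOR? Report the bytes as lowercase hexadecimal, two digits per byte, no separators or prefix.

Since enc = msg ⊕ k, XORing both sides with msg gives k = msg ⊕ enc.
114 ⊕ 239 = 157
101 ⊕ 226 = 135
 97 ⊕   5 = 100
100 ⊕ 200 = 172
121 ⊕ 206 = 183
 63 ⊕  98 =  93
 32 ⊕  43 =  11
 67 ⊕   0 =  67
 97 ⊕ 224 = 129
105 ⊕ 239 = 134
114 ⊕ 109 =  31
111 ⊕ 164 = 203

9d8764acb75d0b4381861fcb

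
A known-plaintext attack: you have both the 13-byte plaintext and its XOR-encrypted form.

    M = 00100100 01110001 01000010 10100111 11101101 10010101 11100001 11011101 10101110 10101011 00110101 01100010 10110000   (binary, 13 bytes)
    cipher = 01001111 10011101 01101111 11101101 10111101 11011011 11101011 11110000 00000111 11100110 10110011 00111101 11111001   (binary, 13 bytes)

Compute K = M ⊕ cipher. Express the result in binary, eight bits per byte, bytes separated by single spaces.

01101011 11101100 00101101 01001010 01010000 01001110 00001010 00101101 10101001 01001101 10000110 01011111 01001001

Since cipher = M ⊕ K, XORing both sides with M gives K = M ⊕ cipher.
24 XOR 4f = 6b
71 XOR 9d = ec
42 XOR 6f = 2d
a7 XOR ed = 4a
ed XOR bd = 50
95 XOR db = 4e
e1 XOR eb = 0a
dd XOR f0 = 2d
ae XOR 07 = a9
ab XOR e6 = 4d
35 XOR b3 = 86
62 XOR 3d = 5f
b0 XOR f9 = 49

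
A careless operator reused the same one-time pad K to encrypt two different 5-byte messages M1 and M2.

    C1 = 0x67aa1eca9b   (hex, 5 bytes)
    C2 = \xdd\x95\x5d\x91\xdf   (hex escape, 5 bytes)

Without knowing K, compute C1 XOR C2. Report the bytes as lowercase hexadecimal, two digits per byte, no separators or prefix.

ba3f435b44

C1 ⊕ C2 = (M1 ⊕ K) ⊕ (M2 ⊕ K) = M1 ⊕ M2 — the shared key cancels under XOR.
103 XOR 221 = 186
170 XOR 149 =  63
 30 XOR  93 =  67
202 XOR 145 =  91
155 XOR 223 =  68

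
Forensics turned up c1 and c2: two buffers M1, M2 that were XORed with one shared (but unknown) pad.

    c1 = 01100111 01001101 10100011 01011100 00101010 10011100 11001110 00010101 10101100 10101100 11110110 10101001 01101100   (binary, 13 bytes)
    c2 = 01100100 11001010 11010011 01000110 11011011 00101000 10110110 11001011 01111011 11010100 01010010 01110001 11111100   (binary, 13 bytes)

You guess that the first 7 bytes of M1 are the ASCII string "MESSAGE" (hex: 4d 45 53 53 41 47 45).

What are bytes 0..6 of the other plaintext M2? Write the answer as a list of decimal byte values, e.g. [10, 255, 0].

First, c1 ⊕ c2 = (M1 ⊕ K) ⊕ (M2 ⊕ K) = M1 ⊕ M2, so the key drops out. Then M2 = (M1 ⊕ M2) ⊕ M1 over the first 7 bytes.
byte 0: (67 XOR 64) XOR 4d = 03 XOR 4d = 4e
byte 1: (4d XOR ca) XOR 45 = 87 XOR 45 = c2
byte 2: (a3 XOR d3) XOR 53 = 70 XOR 53 = 23
byte 3: (5c XOR 46) XOR 53 = 1a XOR 53 = 49
byte 4: (2a XOR db) XOR 41 = f1 XOR 41 = b0
byte 5: (9c XOR 28) XOR 47 = b4 XOR 47 = f3
byte 6: (ce XOR b6) XOR 45 = 78 XOR 45 = 3d

[78, 194, 35, 73, 176, 243, 61]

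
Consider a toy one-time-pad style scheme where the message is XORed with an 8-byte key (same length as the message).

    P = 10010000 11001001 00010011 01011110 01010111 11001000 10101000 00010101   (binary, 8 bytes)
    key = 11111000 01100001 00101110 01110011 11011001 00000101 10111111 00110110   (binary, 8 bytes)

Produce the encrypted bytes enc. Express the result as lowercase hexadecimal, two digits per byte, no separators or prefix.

68a83d2d8ecd1723

90 XOR f8 = 68
c9 XOR 61 = a8
13 XOR 2e = 3d
5e XOR 73 = 2d
57 XOR d9 = 8e
c8 XOR 05 = cd
a8 XOR bf = 17
15 XOR 36 = 23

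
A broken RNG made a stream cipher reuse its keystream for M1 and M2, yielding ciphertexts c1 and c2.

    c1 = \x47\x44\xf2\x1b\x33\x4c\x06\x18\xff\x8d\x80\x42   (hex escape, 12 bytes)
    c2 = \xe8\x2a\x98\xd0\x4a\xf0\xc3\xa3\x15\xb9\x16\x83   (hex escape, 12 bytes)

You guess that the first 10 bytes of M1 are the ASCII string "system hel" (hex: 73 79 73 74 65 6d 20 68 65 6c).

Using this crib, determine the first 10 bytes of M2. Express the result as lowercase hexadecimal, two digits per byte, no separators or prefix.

dc1719bf1cd1e5d38f58

First, c1 ⊕ c2 = (M1 ⊕ K) ⊕ (M2 ⊕ K) = M1 ⊕ M2, so the key drops out. Then M2 = (M1 ⊕ M2) ⊕ M1 over the first 10 bytes.
byte 0: (47 xor e8) xor 73 = af xor 73 = dc
byte 1: (44 xor 2a) xor 79 = 6e xor 79 = 17
byte 2: (f2 xor 98) xor 73 = 6a xor 73 = 19
byte 3: (1b xor d0) xor 74 = cb xor 74 = bf
byte 4: (33 xor 4a) xor 65 = 79 xor 65 = 1c
byte 5: (4c xor f0) xor 6d = bc xor 6d = d1
byte 6: (06 xor c3) xor 20 = c5 xor 20 = e5
byte 7: (18 xor a3) xor 68 = bb xor 68 = d3
byte 8: (ff xor 15) xor 65 = ea xor 65 = 8f
byte 9: (8d xor b9) xor 6c = 34 xor 6c = 58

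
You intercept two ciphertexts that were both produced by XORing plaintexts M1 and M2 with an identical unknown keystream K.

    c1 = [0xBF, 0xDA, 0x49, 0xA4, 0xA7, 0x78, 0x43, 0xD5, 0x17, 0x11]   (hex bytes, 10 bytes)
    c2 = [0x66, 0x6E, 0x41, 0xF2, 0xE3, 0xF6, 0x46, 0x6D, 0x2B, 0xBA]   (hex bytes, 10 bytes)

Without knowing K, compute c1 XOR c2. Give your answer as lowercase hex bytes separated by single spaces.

d9 b4 08 56 44 8e 05 b8 3c ab

c1 ⊕ c2 = (M1 ⊕ K) ⊕ (M2 ⊕ K) = M1 ⊕ M2 — the shared key cancels under XOR.
bf ⊕ 66 = d9
da ⊕ 6e = b4
49 ⊕ 41 = 08
a4 ⊕ f2 = 56
a7 ⊕ e3 = 44
78 ⊕ f6 = 8e
43 ⊕ 46 = 05
d5 ⊕ 6d = b8
17 ⊕ 2b = 3c
11 ⊕ ba = ab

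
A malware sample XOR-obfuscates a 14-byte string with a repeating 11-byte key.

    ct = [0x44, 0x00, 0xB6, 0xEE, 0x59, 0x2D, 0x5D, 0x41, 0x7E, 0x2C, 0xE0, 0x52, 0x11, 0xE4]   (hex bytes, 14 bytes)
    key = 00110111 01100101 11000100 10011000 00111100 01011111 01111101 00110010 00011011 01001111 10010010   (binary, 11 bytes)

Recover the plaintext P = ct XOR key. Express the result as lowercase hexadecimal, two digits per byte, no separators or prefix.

7365727665722073656372657420

The 11-byte key repeats, so the effective keystream is 37 65 c4 98 3c 5f 7d 32 1b 4f 92 37 65 c4.
byte 0: 44 ^ 37 = 73
byte 1: 00 ^ 65 = 65
byte 2: b6 ^ c4 = 72
byte 3: ee ^ 98 = 76
byte 4: 59 ^ 3c = 65
byte 5: 2d ^ 5f = 72
byte 6: 5d ^ 7d = 20
byte 7: 41 ^ 32 = 73
byte 8: 7e ^ 1b = 65
byte 9: 2c ^ 4f = 63
byte 10: e0 ^ 92 = 72
byte 11: 52 ^ 37 = 65
byte 12: 11 ^ 65 = 74
byte 13: e4 ^ c4 = 20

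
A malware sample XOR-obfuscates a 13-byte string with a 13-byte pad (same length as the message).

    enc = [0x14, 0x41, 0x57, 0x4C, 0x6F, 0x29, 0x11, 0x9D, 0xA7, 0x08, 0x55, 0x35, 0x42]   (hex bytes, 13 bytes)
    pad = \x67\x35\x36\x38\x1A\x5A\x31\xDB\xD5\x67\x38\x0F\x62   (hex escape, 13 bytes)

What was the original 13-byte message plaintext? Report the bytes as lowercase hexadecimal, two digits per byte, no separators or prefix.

7374617475732046726f6d3a20

XOR is its own inverse, so applying the key byte-wise gives the result directly.
00010100 ⊕ 01100111 = 01110011
01000001 ⊕ 00110101 = 01110100
01010111 ⊕ 00110110 = 01100001
01001100 ⊕ 00111000 = 01110100
01101111 ⊕ 00011010 = 01110101
00101001 ⊕ 01011010 = 01110011
00010001 ⊕ 00110001 = 00100000
10011101 ⊕ 11011011 = 01000110
10100111 ⊕ 11010101 = 01110010
00001000 ⊕ 01100111 = 01101111
01010101 ⊕ 00111000 = 01101101
00110101 ⊕ 00001111 = 00111010
01000010 ⊕ 01100010 = 00100000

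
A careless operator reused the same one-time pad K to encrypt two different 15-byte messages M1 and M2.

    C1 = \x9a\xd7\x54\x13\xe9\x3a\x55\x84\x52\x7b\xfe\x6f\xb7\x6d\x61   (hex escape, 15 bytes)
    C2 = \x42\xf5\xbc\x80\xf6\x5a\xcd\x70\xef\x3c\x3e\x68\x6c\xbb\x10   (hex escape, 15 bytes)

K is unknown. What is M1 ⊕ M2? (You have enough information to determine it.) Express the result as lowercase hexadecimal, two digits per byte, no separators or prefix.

d822e8931f6098f4bd47c007dbd671

C1 ⊕ C2 = (M1 ⊕ K) ⊕ (M2 ⊕ K) = M1 ⊕ M2 — the shared key cancels under XOR.
9a XOR 42 = d8
d7 XOR f5 = 22
54 XOR bc = e8
13 XOR 80 = 93
e9 XOR f6 = 1f
3a XOR 5a = 60
55 XOR cd = 98
84 XOR 70 = f4
52 XOR ef = bd
7b XOR 3c = 47
fe XOR 3e = c0
6f XOR 68 = 07
b7 XOR 6c = db
6d XOR bb = d6
61 XOR 10 = 71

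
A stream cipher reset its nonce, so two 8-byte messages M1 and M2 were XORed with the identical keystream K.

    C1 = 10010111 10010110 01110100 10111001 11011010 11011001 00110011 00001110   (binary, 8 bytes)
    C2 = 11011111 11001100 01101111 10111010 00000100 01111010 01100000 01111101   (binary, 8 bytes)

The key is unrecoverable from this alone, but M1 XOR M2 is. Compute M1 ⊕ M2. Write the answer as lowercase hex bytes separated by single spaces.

C1 ⊕ C2 = (M1 ⊕ K) ⊕ (M2 ⊕ K) = M1 ⊕ M2 — the shared key cancels under XOR.
97 xor df = 48
96 xor cc = 5a
74 xor 6f = 1b
b9 xor ba = 03
da xor 04 = de
d9 xor 7a = a3
33 xor 60 = 53
0e xor 7d = 73

48 5a 1b 03 de a3 53 73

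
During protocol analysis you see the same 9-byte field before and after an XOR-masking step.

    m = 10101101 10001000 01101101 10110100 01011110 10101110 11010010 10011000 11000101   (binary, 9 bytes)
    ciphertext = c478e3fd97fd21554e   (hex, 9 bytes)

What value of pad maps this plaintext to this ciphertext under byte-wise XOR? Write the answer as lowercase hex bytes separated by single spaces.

Since ciphertext = m ⊕ pad, XORing both sides with m gives pad = m ⊕ ciphertext.
byte 0: ad XOR c4 = 69
byte 1: 88 XOR 78 = f0
byte 2: 6d XOR e3 = 8e
byte 3: b4 XOR fd = 49
byte 4: 5e XOR 97 = c9
byte 5: ae XOR fd = 53
byte 6: d2 XOR 21 = f3
byte 7: 98 XOR 55 = cd
byte 8: c5 XOR 4e = 8b

69 f0 8e 49 c9 53 f3 cd 8b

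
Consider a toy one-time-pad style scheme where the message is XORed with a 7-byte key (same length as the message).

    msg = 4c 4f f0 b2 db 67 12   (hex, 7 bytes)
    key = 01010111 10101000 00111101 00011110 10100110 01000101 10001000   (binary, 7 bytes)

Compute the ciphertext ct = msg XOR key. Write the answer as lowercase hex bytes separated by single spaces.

 76 XOR  87 =  27
 79 XOR 168 = 231
240 XOR  61 = 205
178 XOR  30 = 172
219 XOR 166 = 125
103 XOR  69 =  34
 18 XOR 136 = 154

1b e7 cd ac 7d 22 9a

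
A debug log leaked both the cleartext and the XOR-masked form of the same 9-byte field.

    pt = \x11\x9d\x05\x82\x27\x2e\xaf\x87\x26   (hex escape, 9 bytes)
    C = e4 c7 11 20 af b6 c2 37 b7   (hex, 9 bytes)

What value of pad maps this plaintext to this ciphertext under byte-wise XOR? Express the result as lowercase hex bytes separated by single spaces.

f5 5a 14 a2 88 98 6d b0 91

Since C = pt ⊕ pad, XORing both sides with pt gives pad = pt ⊕ C.
11 XOR e4 = f5
9d XOR c7 = 5a
05 XOR 11 = 14
82 XOR 20 = a2
27 XOR af = 88
2e XOR b6 = 98
af XOR c2 = 6d
87 XOR 37 = b0
26 XOR b7 = 91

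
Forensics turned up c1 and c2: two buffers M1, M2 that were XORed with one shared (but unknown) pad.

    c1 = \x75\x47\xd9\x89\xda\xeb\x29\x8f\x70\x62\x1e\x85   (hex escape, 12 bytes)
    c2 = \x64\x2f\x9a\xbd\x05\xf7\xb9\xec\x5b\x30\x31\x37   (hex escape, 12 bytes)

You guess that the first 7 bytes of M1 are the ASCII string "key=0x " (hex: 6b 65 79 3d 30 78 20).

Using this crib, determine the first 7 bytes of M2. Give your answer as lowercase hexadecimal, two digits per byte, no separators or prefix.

7a0d3a09ef64b0

First, c1 ⊕ c2 = (M1 ⊕ K) ⊕ (M2 ⊕ K) = M1 ⊕ M2, so the key drops out. Then M2 = (M1 ⊕ M2) ⊕ M1 over the first 7 bytes.
byte 0: (75 ^ 64) ^ 6b = 11 ^ 6b = 7a
byte 1: (47 ^ 2f) ^ 65 = 68 ^ 65 = 0d
byte 2: (d9 ^ 9a) ^ 79 = 43 ^ 79 = 3a
byte 3: (89 ^ bd) ^ 3d = 34 ^ 3d = 09
byte 4: (da ^ 05) ^ 30 = df ^ 30 = ef
byte 5: (eb ^ f7) ^ 78 = 1c ^ 78 = 64
byte 6: (29 ^ b9) ^ 20 = 90 ^ 20 = b0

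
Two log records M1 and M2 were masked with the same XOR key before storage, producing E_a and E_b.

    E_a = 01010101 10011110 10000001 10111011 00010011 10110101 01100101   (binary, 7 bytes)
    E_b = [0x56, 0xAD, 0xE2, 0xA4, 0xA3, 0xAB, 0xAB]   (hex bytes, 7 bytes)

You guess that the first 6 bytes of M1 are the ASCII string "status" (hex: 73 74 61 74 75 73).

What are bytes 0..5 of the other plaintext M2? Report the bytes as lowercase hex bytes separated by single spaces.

70 47 02 6b c5 6d

First, E_a ⊕ E_b = (M1 ⊕ K) ⊕ (M2 ⊕ K) = M1 ⊕ M2, so the key drops out. Then M2 = (M1 ⊕ M2) ⊕ M1 over the first 6 bytes.
byte 0: (55 xor 56) xor 73 = 03 xor 73 = 70
byte 1: (9e xor ad) xor 74 = 33 xor 74 = 47
byte 2: (81 xor e2) xor 61 = 63 xor 61 = 02
byte 3: (bb xor a4) xor 74 = 1f xor 74 = 6b
byte 4: (13 xor a3) xor 75 = b0 xor 75 = c5
byte 5: (b5 xor ab) xor 73 = 1e xor 73 = 6d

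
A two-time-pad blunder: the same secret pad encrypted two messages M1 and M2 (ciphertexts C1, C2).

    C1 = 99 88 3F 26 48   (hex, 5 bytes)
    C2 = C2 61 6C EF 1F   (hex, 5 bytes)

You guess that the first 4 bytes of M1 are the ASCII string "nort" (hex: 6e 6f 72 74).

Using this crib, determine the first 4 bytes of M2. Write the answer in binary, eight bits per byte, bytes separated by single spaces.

00110101 10000110 00100001 10111101

First, C1 ⊕ C2 = (M1 ⊕ K) ⊕ (M2 ⊕ K) = M1 ⊕ M2, so the key drops out. Then M2 = (M1 ⊕ M2) ⊕ M1 over the first 4 bytes.
byte 0: (99 xor c2) xor 6e = 5b xor 6e = 35
byte 1: (88 xor 61) xor 6f = e9 xor 6f = 86
byte 2: (3f xor 6c) xor 72 = 53 xor 72 = 21
byte 3: (26 xor ef) xor 74 = c9 xor 74 = bd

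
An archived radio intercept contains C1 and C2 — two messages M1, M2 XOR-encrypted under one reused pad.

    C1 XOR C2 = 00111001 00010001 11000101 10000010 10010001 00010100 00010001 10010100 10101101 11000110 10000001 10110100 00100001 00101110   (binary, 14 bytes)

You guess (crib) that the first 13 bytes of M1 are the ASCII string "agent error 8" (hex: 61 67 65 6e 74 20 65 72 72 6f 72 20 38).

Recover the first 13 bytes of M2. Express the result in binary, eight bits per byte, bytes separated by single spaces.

Since C1 ⊕ C2 = M1 ⊕ M2, XORing with the guessed M1 bytes yields the corresponding M2 bytes: M2 = (C1 ⊕ C2) ⊕ M1.
byte 0: 39 XOR 61 = 58
byte 1: 11 XOR 67 = 76
byte 2: c5 XOR 65 = a0
byte 3: 82 XOR 6e = ec
byte 4: 91 XOR 74 = e5
byte 5: 14 XOR 20 = 34
byte 6: 11 XOR 65 = 74
byte 7: 94 XOR 72 = e6
byte 8: ad XOR 72 = df
byte 9: c6 XOR 6f = a9
byte 10: 81 XOR 72 = f3
byte 11: b4 XOR 20 = 94
byte 12: 21 XOR 38 = 19

01011000 01110110 10100000 11101100 11100101 00110100 01110100 11100110 11011111 10101001 11110011 10010100 00011001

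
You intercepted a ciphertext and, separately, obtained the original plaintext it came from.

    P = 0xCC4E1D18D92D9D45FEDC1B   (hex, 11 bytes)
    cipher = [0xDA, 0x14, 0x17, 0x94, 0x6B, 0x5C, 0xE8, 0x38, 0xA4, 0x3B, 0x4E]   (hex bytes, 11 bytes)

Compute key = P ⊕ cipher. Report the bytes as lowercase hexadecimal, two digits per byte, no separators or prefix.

Since cipher = P ⊕ key, XORing both sides with P gives key = P ⊕ cipher.
cc ^ da = 16
4e ^ 14 = 5a
1d ^ 17 = 0a
18 ^ 94 = 8c
d9 ^ 6b = b2
2d ^ 5c = 71
9d ^ e8 = 75
45 ^ 38 = 7d
fe ^ a4 = 5a
dc ^ 3b = e7
1b ^ 4e = 55

165a0a8cb271757d5ae755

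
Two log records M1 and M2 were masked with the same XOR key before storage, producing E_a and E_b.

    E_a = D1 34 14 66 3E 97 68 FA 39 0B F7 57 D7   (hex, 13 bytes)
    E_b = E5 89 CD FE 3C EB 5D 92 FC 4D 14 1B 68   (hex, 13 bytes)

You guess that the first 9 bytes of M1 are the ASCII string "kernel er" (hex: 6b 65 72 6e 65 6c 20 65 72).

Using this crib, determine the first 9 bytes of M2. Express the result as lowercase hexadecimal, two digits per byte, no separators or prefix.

First, E_a ⊕ E_b = (M1 ⊕ K) ⊕ (M2 ⊕ K) = M1 ⊕ M2, so the key drops out. Then M2 = (M1 ⊕ M2) ⊕ M1 over the first 9 bytes.
byte 0: (d1 xor e5) xor 6b = 34 xor 6b = 5f
byte 1: (34 xor 89) xor 65 = bd xor 65 = d8
byte 2: (14 xor cd) xor 72 = d9 xor 72 = ab
byte 3: (66 xor fe) xor 6e = 98 xor 6e = f6
byte 4: (3e xor 3c) xor 65 = 02 xor 65 = 67
byte 5: (97 xor eb) xor 6c = 7c xor 6c = 10
byte 6: (68 xor 5d) xor 20 = 35 xor 20 = 15
byte 7: (fa xor 92) xor 65 = 68 xor 65 = 0d
byte 8: (39 xor fc) xor 72 = c5 xor 72 = b7

5fd8abf66710150db7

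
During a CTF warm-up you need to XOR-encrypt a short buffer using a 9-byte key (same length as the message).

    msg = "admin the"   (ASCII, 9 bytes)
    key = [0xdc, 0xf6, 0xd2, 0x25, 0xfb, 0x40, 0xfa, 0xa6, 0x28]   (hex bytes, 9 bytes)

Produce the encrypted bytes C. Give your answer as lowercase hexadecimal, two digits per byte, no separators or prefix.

bd92bf4c95608ece4d

01100001 ^ 11011100 = 10111101
01100100 ^ 11110110 = 10010010
01101101 ^ 11010010 = 10111111
01101001 ^ 00100101 = 01001100
01101110 ^ 11111011 = 10010101
00100000 ^ 01000000 = 01100000
01110100 ^ 11111010 = 10001110
01101000 ^ 10100110 = 11001110
01100101 ^ 00101000 = 01001101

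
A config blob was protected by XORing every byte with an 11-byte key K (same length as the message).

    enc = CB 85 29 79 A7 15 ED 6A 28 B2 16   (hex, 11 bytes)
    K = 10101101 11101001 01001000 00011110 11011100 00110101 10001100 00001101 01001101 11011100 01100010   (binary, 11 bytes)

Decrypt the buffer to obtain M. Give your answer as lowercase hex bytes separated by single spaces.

XOR is its own inverse, so applying the key byte-wise gives the result directly.
byte 0: 11001011 xor 10101101 = 01100110
byte 1: 10000101 xor 11101001 = 01101100
byte 2: 00101001 xor 01001000 = 01100001
byte 3: 01111001 xor 00011110 = 01100111
byte 4: 10100111 xor 11011100 = 01111011
byte 5: 00010101 xor 00110101 = 00100000
byte 6: 11101101 xor 10001100 = 01100001
byte 7: 01101010 xor 00001101 = 01100111
byte 8: 00101000 xor 01001101 = 01100101
byte 9: 10110010 xor 11011100 = 01101110
byte 10: 00010110 xor 01100010 = 01110100

66 6c 61 67 7b 20 61 67 65 6e 74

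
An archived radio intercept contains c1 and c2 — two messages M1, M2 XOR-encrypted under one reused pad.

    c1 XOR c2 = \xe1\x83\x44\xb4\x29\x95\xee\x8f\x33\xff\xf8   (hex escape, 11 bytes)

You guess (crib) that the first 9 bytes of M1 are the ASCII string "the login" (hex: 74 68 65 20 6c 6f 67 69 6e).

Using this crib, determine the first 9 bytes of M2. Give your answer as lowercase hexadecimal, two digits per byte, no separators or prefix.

Since c1 ⊕ c2 = M1 ⊕ M2, XORing with the guessed M1 bytes yields the corresponding M2 bytes: M2 = (c1 ⊕ c2) ⊕ M1.
byte 0: e1 xor 74 = 95
byte 1: 83 xor 68 = eb
byte 2: 44 xor 65 = 21
byte 3: b4 xor 20 = 94
byte 4: 29 xor 6c = 45
byte 5: 95 xor 6f = fa
byte 6: ee xor 67 = 89
byte 7: 8f xor 69 = e6
byte 8: 33 xor 6e = 5d

95eb219445fa89e65d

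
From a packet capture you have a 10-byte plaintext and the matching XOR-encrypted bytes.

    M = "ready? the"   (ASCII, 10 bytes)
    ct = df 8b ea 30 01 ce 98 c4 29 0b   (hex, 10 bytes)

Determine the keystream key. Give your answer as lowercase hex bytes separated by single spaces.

Since ct = M ⊕ key, XORing both sides with M gives key = M ⊕ ct.
byte 0: 72 XOR df = ad
byte 1: 65 XOR 8b = ee
byte 2: 61 XOR ea = 8b
byte 3: 64 XOR 30 = 54
byte 4: 79 XOR 01 = 78
byte 5: 3f XOR ce = f1
byte 6: 20 XOR 98 = b8
byte 7: 74 XOR c4 = b0
byte 8: 68 XOR 29 = 41
byte 9: 65 XOR 0b = 6e

ad ee 8b 54 78 f1 b8 b0 41 6e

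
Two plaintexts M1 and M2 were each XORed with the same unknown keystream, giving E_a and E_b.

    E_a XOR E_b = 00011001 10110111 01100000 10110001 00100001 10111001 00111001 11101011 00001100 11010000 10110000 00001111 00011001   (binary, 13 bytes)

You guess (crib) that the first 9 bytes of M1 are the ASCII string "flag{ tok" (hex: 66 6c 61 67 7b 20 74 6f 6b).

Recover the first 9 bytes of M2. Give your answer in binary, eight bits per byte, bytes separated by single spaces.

Since E_a ⊕ E_b = M1 ⊕ M2, XORing with the guessed M1 bytes yields the corresponding M2 bytes: M2 = (E_a ⊕ E_b) ⊕ M1.
byte 0:  25 ⊕ 102 = 127
byte 1: 183 ⊕ 108 = 219
byte 2:  96 ⊕  97 =   1
byte 3: 177 ⊕ 103 = 214
byte 4:  33 ⊕ 123 =  90
byte 5: 185 ⊕  32 = 153
byte 6:  57 ⊕ 116 =  77
byte 7: 235 ⊕ 111 = 132
byte 8:  12 ⊕ 107 = 103

01111111 11011011 00000001 11010110 01011010 10011001 01001101 10000100 01100111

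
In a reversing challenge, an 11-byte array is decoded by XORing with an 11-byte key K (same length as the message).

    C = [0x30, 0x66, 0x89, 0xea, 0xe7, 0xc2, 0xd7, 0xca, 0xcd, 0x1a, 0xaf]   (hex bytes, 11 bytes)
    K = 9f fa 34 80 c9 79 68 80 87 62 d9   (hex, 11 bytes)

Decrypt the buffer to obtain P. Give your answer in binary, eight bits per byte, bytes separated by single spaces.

10101111 10011100 10111101 01101010 00101110 10111011 10111111 01001010 01001010 01111000 01110110

XOR is its own inverse, so applying the key byte-wise gives the result directly.
byte 0:  48 XOR 159 = 175
byte 1: 102 XOR 250 = 156
byte 2: 137 XOR  52 = 189
byte 3: 234 XOR 128 = 106
byte 4: 231 XOR 201 =  46
byte 5: 194 XOR 121 = 187
byte 6: 215 XOR 104 = 191
byte 7: 202 XOR 128 =  74
byte 8: 205 XOR 135 =  74
byte 9:  26 XOR  98 = 120
byte 10: 175 XOR 217 = 118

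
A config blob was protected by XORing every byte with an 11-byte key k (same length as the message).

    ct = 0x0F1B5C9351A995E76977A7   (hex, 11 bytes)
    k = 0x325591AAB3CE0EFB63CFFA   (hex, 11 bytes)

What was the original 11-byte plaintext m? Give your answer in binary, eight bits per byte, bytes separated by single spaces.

00001111 ^ 00110010 = 00111101
00011011 ^ 01010101 = 01001110
01011100 ^ 10010001 = 11001101
10010011 ^ 10101010 = 00111001
01010001 ^ 10110011 = 11100010
10101001 ^ 11001110 = 01100111
10010101 ^ 00001110 = 10011011
11100111 ^ 11111011 = 00011100
01101001 ^ 01100011 = 00001010
01110111 ^ 11001111 = 10111000
10100111 ^ 11111010 = 01011101

00111101 01001110 11001101 00111001 11100010 01100111 10011011 00011100 00001010 10111000 01011101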